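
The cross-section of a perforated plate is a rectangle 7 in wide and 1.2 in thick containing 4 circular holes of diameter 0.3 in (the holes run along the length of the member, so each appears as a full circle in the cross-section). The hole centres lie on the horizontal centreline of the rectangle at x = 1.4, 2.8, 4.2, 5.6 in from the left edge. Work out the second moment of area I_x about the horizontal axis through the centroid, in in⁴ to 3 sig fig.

Break the section into simple shapes (no overlaps), measuring from the bottom-left corner of the bounding box.
Plate: 7 × 1.2, A = 8.4 in², y = 0.6 in, Ī = 1.008 in⁴.
Hole 1 (subtracted): ⌀0.3, A = 0.070686 in², y = 0.6 in, Ī = 0.00039761 in⁴.
Hole 2 (subtracted): ⌀0.3, A = 0.070686 in², y = 0.6 in, Ī = 0.00039761 in⁴.
Hole 3 (subtracted): ⌀0.3, A = 0.070686 in², y = 0.6 in, Ī = 0.00039761 in⁴.
Hole 4 (subtracted): ⌀0.3, A = 0.070686 in², y = 0.6 in, Ī = 0.00039761 in⁴.
By symmetry the centroid is at mid-height, ȳ = 0.6 in.
All pieces are centred on the horizontal axis through the centroid, so I = ΣĪ (holes subtracted) = 1.0064 in⁴.

I_x ≈ 1.01 in⁴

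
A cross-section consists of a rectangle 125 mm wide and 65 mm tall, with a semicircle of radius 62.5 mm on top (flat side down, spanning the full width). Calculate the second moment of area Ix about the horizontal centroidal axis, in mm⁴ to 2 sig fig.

Ix ≈ 1.7 × 10⁷ mm⁴

Split into non-overlapping primitives; take the origin at the lower-left of the bounding box.
Rectangular body: 125 × 65, A = 8 125 mm², y = 32.5 mm, Ī = 2 860 677 mm⁴.
Semicircular cap: semicircle r = 62.5, A = 6 136 mm², y = 91.53 mm, Ī = 1 674 758 mm⁴.
Centroid: ȳ = ΣA·y / ΣA = 57.9 mm.
Transfer each piece to the horizontal centroidal axis using Ī + A·d² with d = y − 57.9:
  rectangular body: d = -25.4 mm → contributes +8 101 169 mm⁴
  semicircular cap: d = 33.63 mm → contributes +8 614 055 mm⁴
Total I = 16 715 224 mm⁴.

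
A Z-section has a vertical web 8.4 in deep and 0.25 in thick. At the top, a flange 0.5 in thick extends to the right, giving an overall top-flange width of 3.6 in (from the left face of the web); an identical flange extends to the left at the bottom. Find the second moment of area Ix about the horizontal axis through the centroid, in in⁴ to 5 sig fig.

Break the section into simple shapes (no overlaps), measuring from the bottom-left corner of the bounding box.
Web: 0.25 × 8.4, A = 2.1 in², y = 4.2 in, Ī = 12.348 in⁴.
Top flange (beyond web): 3.35 × 0.5, A = 1.675 in², y = 8.15 in, Ī = 0.03489583 in⁴.
Bottom flange (beyond web): 3.35 × 0.5, A = 1.675 in², y = 0.25 in, Ī = 0.03489583 in⁴.
Centroid: ȳ = ΣA·y / ΣA = 4.2 in.
Transfer each piece to the horizontal axis through the centroid using Ī + A·d² with d = y − 4.2:
  web: d = 0 in → contributes +12.348 in⁴
  top flange (beyond web): d = 3.95 in → contributes +26.16908 in⁴
  bottom flange (beyond web): d = -3.95 in → contributes +26.16908 in⁴
Total I = 64.68617 in⁴.

Ix ≈ 64.686 in⁴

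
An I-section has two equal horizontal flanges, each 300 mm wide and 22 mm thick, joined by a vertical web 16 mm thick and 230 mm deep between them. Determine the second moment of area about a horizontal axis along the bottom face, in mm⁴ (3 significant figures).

I_base ≈ 5.43 × 10⁸ mm⁴

Decompose the section into non-overlapping parts with the origin at the bottom-left of its bounding rectangle.
Bottom flange: 300 × 22, A = 6 600 mm², y = 11 mm, Ī = 266 200 mm⁴.
Web: 16 × 230, A = 3 680 mm², y = 137 mm, Ī = 16 222 667 mm⁴.
Top flange: 300 × 22, A = 6 600 mm², y = 263 mm, Ī = 266 200 mm⁴.
Transfer each piece to the base of the section using Ī + A·d² with d = y − 0:
  bottom flange: d = 11 mm → contributes +1 064 800 mm⁴
  web: d = 137 mm → contributes +85 292 587 mm⁴
  top flange: d = 263 mm → contributes +456 781 600 mm⁴
Total I = 543 138 987 mm⁴.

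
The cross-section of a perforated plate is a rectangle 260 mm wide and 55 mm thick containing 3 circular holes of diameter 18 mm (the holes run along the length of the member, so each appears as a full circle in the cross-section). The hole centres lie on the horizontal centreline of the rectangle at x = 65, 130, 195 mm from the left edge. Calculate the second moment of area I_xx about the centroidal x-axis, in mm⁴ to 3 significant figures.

Treat the section as a set of non-overlapping primitives; coordinates are from the bounding-box lower-left.
Plate: 260 × 55, A = 14 300 mm², y = 27.5 mm, Ī = 3 604 792 mm⁴.
Hole 1 (subtracted): ⌀18, A = 254.47 mm², y = 27.5 mm, Ī = 5 153 mm⁴.
Hole 2 (subtracted): ⌀18, A = 254.47 mm², y = 27.5 mm, Ī = 5 153 mm⁴.
Hole 3 (subtracted): ⌀18, A = 254.47 mm², y = 27.5 mm, Ī = 5 153 mm⁴.
By symmetry the centroid is at mid-height, ȳ = 27.5 mm.
All pieces are centred on the centroidal x-axis, so I = ΣĪ (holes subtracted) = 3 589 333 mm⁴.

I_xx ≈ 3.59 × 10⁶ mm⁴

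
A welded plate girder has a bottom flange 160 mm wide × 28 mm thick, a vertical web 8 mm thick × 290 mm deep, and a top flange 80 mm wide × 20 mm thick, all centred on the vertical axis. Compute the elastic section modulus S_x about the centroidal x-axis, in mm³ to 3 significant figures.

S_x ≈ 6.48 × 10⁵ mm³

Break the section into simple shapes (no overlaps), measuring from the bottom-left corner of the bounding box.
Bottom plate: 160 × 28, A = 4 480 mm², y = 14 mm, Ī = 292 693 mm⁴.
Web plate: 8 × 290, A = 2 320 mm², y = 173 mm, Ī = 16 259 333 mm⁴.
Top plate: 80 × 20, A = 1 600 mm², y = 328 mm, Ī = 53 333 mm⁴.
Centroid: ȳ = ΣA·y / ΣA = 117.72 mm.
Transfer each piece to the centroidal x-axis using Ī + A·d² with d = y − 117.72:
  bottom plate: d = -103.72 mm → contributes +48 491 350 mm⁴
  web plate: d = 55.276 mm → contributes +23 347 994 mm⁴
  top plate: d = 210.28 mm → contributes +70 799 055 mm⁴
Total I = 142 638 399 mm⁴.
Extreme fibre distance c = 220.28 mm; S = I/c = 647 543 mm³.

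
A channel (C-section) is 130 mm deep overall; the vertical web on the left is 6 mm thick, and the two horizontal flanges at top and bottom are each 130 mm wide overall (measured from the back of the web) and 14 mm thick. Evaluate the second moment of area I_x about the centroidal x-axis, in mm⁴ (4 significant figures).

Split into non-overlapping primitives; take the origin at the lower-left of the bounding box.
Web: 6 × 130, A = 780 mm², y = 65 mm, Ī = 1 098 500 mm⁴.
Top flange (beyond web): 124 × 14, A = 1 736 mm², y = 123 mm, Ī = 28354.7 mm⁴.
Bottom flange (beyond web): 124 × 14, A = 1 736 mm², y = 7 mm, Ī = 28354.7 mm⁴.
By symmetry the centroid is at mid-height, ȳ = 65 mm.
Transfer each piece to the centroidal x-axis using Ī + A·d² with d = y − 65:
  web: d = 0 mm → contributes +1 098 500 mm⁴
  top flange (beyond web): d = 58 mm → contributes +5 868 259 mm⁴
  bottom flange (beyond web): d = -58 mm → contributes +5 868 259 mm⁴
Total I = 12 835 017 mm⁴.

I_x ≈ 1.284 × 10⁷ mm⁴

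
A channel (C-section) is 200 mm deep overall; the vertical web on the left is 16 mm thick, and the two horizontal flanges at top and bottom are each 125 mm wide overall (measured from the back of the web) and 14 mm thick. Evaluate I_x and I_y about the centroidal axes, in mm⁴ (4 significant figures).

I_x ≈ 3.711 × 10⁷ mm⁴, I_y ≈ 9.192 × 10⁶ mm⁴

Split into non-overlapping primitives; take the origin at the lower-left of the bounding box.
Web: 16 × 200, A = 3 200 mm², y = 100 mm, Ī = 10 666 667 mm⁴.
Top flange (beyond web): 109 × 14, A = 1 526 mm², y = 193 mm, Ī = 24924.7 mm⁴.
Bottom flange (beyond web): 109 × 14, A = 1 526 mm², y = 7 mm, Ī = 24924.7 mm⁴.
By symmetry the centroid is at mid-height, ȳ = 100 mm.
Transfer each piece to the centroidal x-axis using Ī + A·d² with d = y − 100:
  web: d = 0 mm → contributes +10 666 667 mm⁴
  top flange (beyond web): d = 93 mm → contributes +13 223 299 mm⁴
  bottom flange (beyond web): d = -93 mm → contributes +13 223 299 mm⁴
Total I = 37 113 264 mm⁴.
For the y-axis: x̄ = 38.5102 mm.
Repeating about the centroidal y-axis gives I_y = 9 192 048 mm⁴.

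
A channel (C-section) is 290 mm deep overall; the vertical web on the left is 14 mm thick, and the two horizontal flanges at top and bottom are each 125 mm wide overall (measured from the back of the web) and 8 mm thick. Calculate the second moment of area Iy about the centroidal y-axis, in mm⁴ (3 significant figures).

Iy ≈ 6.72 × 10⁶ mm⁴

Treat the section as a set of non-overlapping primitives; coordinates are from the bounding-box lower-left.
Web: 14 × 290, A = 4 060 mm², x = 7 mm, Ī = 66 313 mm⁴.
Top flange (beyond web): 111 × 8, A = 888 mm², x = 69.5 mm, Ī = 911 754 mm⁴.
Bottom flange (beyond web): 111 × 8, A = 888 mm², x = 69.5 mm, Ī = 911 754 mm⁴.
Centroid: x̄ = ΣA·x / ΣA = 26.02 mm.
Transfer each piece to the centroidal y-axis using Ī + A·d² with d = x − 26.02:
  web: d = -19.02 mm → contributes +1 535 042 mm⁴
  top flange (beyond web): d = 43.48 mm → contributes +2 590 537 mm⁴
  bottom flange (beyond web): d = 43.48 mm → contributes +2 590 537 mm⁴
Total I = 6 716 115 mm⁴.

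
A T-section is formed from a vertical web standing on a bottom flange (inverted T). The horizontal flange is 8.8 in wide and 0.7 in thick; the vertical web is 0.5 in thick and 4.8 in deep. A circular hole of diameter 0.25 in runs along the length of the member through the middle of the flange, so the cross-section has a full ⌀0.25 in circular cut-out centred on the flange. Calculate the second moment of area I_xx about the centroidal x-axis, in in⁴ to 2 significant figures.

Treat the section as a set of non-overlapping primitives; coordinates are from the bounding-box lower-left.
Flange: 8.8 × 0.7, A = 6.16 in², y = 0.35 in, Ī = 0.2515 in⁴.
Web: 0.5 × 4.8, A = 2.4 in², y = 3.1 in, Ī = 4.608 in⁴.
Hole (subtracted): ⌀0.25, A = 0.04909 in², y = 0.35 in, Ī = 0.0001917 in⁴.
Centroid: ȳ = ΣA·y / ΣA = 1.125 in.
Transfer each piece to the centroidal x-axis using Ī + A·d² with d = y − 1.125:
  flange: d = -0.7755 in → contributes +3.956 in⁴
  web: d = 1.975 in → contributes +13.96 in⁴
  hole: d = -0.7755 in → contributes −0.02971 in⁴
Total I = 17.89 in⁴.

I_xx ≈ 18 in⁴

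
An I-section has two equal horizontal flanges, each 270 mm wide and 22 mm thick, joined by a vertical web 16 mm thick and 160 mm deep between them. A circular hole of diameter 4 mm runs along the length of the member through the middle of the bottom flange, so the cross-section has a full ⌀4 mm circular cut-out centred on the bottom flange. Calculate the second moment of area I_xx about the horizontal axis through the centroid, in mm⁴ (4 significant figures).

I_xx ≈ 1.042 × 10⁸ mm⁴

Break the section into simple shapes (no overlaps), measuring from the bottom-left corner of the bounding box.
Bottom flange: 270 × 22, A = 5 940 mm², y = 11 mm, Ī = 239 580 mm⁴.
Web: 16 × 160, A = 2 560 mm², y = 102 mm, Ī = 5 461 333 mm⁴.
Top flange: 270 × 22, A = 5 940 mm², y = 193 mm, Ī = 239 580 mm⁴.
Hole (subtracted): ⌀4, A = 12.5664 mm², y = 11 mm, Ī = 12.5664 mm⁴.
Centroid: ȳ = ΣA·y / ΣA = 102.079 mm.
Transfer each piece to the horizontal axis through the centroid using Ī + A·d² with d = y − 102.079:
  bottom flange: d = -91.0793 mm → contributes +49 514 445 mm⁴
  web: d = -0.0792615 mm → contributes +5 461 349 mm⁴
  top flange: d = 90.9207 mm → contributes +49 343 069 mm⁴
  hole: d = -91.0793 mm → contributes −104 256 mm⁴
Total I = 104 214 608 mm⁴.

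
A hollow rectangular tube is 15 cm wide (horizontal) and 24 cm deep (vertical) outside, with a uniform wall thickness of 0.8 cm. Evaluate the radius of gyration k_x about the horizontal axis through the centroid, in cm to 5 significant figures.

k_x ≈ 8.8900 cm

Break the section into simple shapes (no overlaps), measuring from the bottom-left corner of the bounding box.
Outer rectangle: 15 × 24, A = 360 cm², y = 12 cm, Ī = 17 280 cm⁴.
Inner void (subtracted): 13.4 × 22.4, A = 300.16 cm², y = 12 cm, Ī = 12550.69 cm⁴.
By symmetry the centroid is at mid-height, ȳ = 12 cm.
All pieces are centred on the horizontal axis through the centroid, so I = ΣĪ (holes subtracted) = 4729.31 cm⁴.
Radius of gyration: k = √(I/A) = √(4729.31 / 59.84) = 8.890027 cm.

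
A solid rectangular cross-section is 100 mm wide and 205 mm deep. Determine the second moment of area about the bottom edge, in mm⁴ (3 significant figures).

The section: 100 × 205, A = 20 500 mm², y = 102.5 mm, Ī = 71 792 708 mm⁴.
Transfer it to the bottom edge using Ī + A·d² with d = y − 0:
  the section: d = 102.5 mm → contributes +287 170 833 mm⁴
Total I = 287 170 833 mm⁴.

I_base ≈ 2.87 × 10⁸ mm⁴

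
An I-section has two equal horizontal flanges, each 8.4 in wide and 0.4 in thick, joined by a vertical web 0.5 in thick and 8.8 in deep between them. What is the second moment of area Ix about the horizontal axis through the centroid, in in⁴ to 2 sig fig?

Split into non-overlapping primitives; take the origin at the lower-left of the bounding box.
Bottom flange: 8.4 × 0.4, A = 3.36 in², y = 0.2 in, Ī = 0.0448 in⁴.
Web: 0.5 × 8.8, A = 4.4 in², y = 4.8 in, Ī = 28.39 in⁴.
Top flange: 8.4 × 0.4, A = 3.36 in², y = 9.4 in, Ī = 0.0448 in⁴.
By symmetry the centroid is at mid-height, ȳ = 4.8 in.
Transfer each piece to the horizontal axis through the centroid using Ī + A·d² with d = y − 4.8:
  bottom flange: d = -4.6 in → contributes +71.14 in⁴
  web: d = 0 in → contributes +28.39 in⁴
  top flange: d = 4.6 in → contributes +71.14 in⁴
Total I = 170.7 in⁴.

Ix ≈ 170 in⁴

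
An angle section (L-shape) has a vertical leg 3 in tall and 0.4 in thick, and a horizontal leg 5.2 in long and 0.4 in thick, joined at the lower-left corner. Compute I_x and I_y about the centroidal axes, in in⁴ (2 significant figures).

I_x ≈ 2.2 in⁴, I_y ≈ 8.7 in⁴

Split into non-overlapping primitives; take the origin at the lower-left of the bounding box.
Vertical leg: 0.4 × 3, A = 1.2 in², y = 1.5 in, Ī = 0.9 in⁴.
Horizontal leg (remainder): 4.8 × 0.4, A = 1.92 in², y = 0.2 in, Ī = 0.0256 in⁴.
Centroid: ȳ = ΣA·y / ΣA = 0.7 in.
Transfer each piece to the centroidal x-axis using Ī + A·d² with d = y − 0.7:
  vertical leg: d = 0.8 in → contributes +1.668 in⁴
  horizontal leg (remainder): d = -0.5 in → contributes +0.5056 in⁴
Total I = 2.174 in⁴.
For the y-axis: x̄ = 1.8 in.
Repeating about the centroidal y-axis gives I_y = 8.694 in⁴.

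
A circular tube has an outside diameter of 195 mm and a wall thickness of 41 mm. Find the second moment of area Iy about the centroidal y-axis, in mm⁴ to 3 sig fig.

Decompose the section into non-overlapping parts with the origin at the bottom-left of its bounding rectangle.
Outer circle: ⌀195, A = 29 865 mm², x = 97.5 mm, Ī = 70 975 481 mm⁴.
Bore (subtracted): ⌀113, A = 10 029 mm², x = 97.5 mm, Ī = 8 003 569 mm⁴.
By symmetry the centroid is at mid-width, x̄ = 97.5 mm.
All pieces are centred on the centroidal y-axis, so I = ΣĪ (holes subtracted) = 62 971 912 mm⁴.

Iy ≈ 6.30 × 10⁷ mm⁴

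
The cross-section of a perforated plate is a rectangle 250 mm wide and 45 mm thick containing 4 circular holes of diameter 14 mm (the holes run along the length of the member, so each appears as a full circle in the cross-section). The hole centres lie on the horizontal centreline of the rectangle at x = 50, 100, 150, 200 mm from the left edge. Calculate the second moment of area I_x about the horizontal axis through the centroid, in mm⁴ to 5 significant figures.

Decompose the section into non-overlapping parts with the origin at the bottom-left of its bounding rectangle.
Plate: 250 × 45, A = 11 250 mm², y = 22.5 mm, Ī = 1 898 438 mm⁴.
Hole 1 (subtracted): ⌀14, A = 153.938 mm², y = 22.5 mm, Ī = 1885.741 mm⁴.
Hole 2 (subtracted): ⌀14, A = 153.938 mm², y = 22.5 mm, Ī = 1885.741 mm⁴.
Hole 3 (subtracted): ⌀14, A = 153.938 mm², y = 22.5 mm, Ī = 1885.741 mm⁴.
Hole 4 (subtracted): ⌀14, A = 153.938 mm², y = 22.5 mm, Ī = 1885.741 mm⁴.
By symmetry the centroid is at mid-height, ȳ = 22.5 mm.
All pieces are centred on the horizontal axis through the centroid, so I = ΣĪ (holes subtracted) = 1 890 895 mm⁴.

I_x ≈ 1.8909 × 10⁶ mm⁴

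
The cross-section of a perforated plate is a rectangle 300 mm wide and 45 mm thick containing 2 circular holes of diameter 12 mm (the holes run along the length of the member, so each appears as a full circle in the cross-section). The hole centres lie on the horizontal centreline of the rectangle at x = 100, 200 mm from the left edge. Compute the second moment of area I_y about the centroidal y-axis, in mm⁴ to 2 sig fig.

Break the section into simple shapes (no overlaps), measuring from the bottom-left corner of the bounding box.
Plate: 300 × 45, A = 13 500 mm², x = 150 mm, Ī = 101 250 000 mm⁴.
Hole 1 (subtracted): ⌀12, A = 113.1 mm², x = 100 mm, Ī = 1 018 mm⁴.
Hole 2 (subtracted): ⌀12, A = 113.1 mm², x = 200 mm, Ī = 1 018 mm⁴.
By symmetry the centroid is at mid-width, x̄ = 150 mm.
Transfer each piece to the centroidal y-axis using Ī + A·d² with d = x − 150:
  plate: d = 0 mm → contributes +101 250 000 mm⁴
  hole 1: d = -50 mm → contributes −283 761 mm⁴
  hole 2: d = 50 mm → contributes −283 761 mm⁴
Total I = 100 682 478 mm⁴.

I_y ≈ 1.0 × 10⁸ mm⁴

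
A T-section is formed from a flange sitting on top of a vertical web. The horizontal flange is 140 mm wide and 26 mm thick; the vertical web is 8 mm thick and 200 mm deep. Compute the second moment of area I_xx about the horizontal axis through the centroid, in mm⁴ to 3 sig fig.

Split into non-overlapping primitives; take the origin at the lower-left of the bounding box.
Flange: 140 × 26, A = 3 640 mm², y = 213 mm, Ī = 205 053 mm⁴.
Web: 8 × 200, A = 1 600 mm², y = 100 mm, Ī = 5 333 333 mm⁴.
Centroid: ȳ = ΣA·y / ΣA = 178.5 mm.
Transfer each piece to the horizontal axis through the centroid using Ī + A·d² with d = y − 178.5:
  flange: d = 34.504 mm → contributes +4 538 522 mm⁴
  web: d = -78.496 mm → contributes +15 191 975 mm⁴
Total I = 19 730 497 mm⁴.

I_xx ≈ 1.97 × 10⁷ mm⁴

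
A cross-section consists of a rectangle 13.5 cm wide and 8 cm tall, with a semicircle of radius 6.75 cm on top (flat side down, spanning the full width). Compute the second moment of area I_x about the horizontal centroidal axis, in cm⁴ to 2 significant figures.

I_x ≈ 2800 cm⁴

Break the section into simple shapes (no overlaps), measuring from the bottom-left corner of the bounding box.
Rectangular body: 13.5 × 8, A = 108 cm², y = 4 cm, Ī = 576 cm⁴.
Semicircular cap: semicircle r = 6.75, A = 71.57 cm², y = 10.86 cm, Ī = 227.8 cm⁴.
Centroid: ȳ = ΣA·y / ΣA = 6.736 cm.
Transfer each piece to the horizontal centroidal axis using Ī + A·d² with d = y − 6.736:
  rectangular body: d = -2.736 cm → contributes +1 384 cm⁴
  semicircular cap: d = 4.129 cm → contributes +1 448 cm⁴
Total I = 2 832 cm⁴.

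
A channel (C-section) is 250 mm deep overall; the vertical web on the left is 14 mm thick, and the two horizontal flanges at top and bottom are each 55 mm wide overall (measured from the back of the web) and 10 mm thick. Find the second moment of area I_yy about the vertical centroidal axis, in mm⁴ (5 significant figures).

Treat the section as a set of non-overlapping primitives; coordinates are from the bounding-box lower-left.
Web: 14 × 250, A = 3 500 mm², x = 7 mm, Ī = 57166.67 mm⁴.
Top flange (beyond web): 41 × 10, A = 410 mm², x = 34.5 mm, Ī = 57434.17 mm⁴.
Bottom flange (beyond web): 41 × 10, A = 410 mm², x = 34.5 mm, Ī = 57434.17 mm⁴.
Centroid: x̄ = ΣA·x / ΣA = 12.21991 mm.
Transfer each piece to the vertical centroidal axis using Ī + A·d² with d = x − 12.21991:
  web: d = -5.219907 mm → contributes +152532.7 mm⁴
  top flange (beyond web): d = 22.28009 mm → contributes +260959.2 mm⁴
  bottom flange (beyond web): d = 22.28009 mm → contributes +260959.2 mm⁴
Total I = 674451.1 mm⁴.

I_yy ≈ 6.7445 × 10⁵ mm⁴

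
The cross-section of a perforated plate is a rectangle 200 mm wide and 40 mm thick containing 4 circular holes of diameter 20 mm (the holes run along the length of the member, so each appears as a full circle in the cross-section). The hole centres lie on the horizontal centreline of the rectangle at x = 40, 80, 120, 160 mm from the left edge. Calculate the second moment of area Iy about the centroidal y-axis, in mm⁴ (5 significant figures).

Treat the section as a set of non-overlapping primitives; coordinates are from the bounding-box lower-left.
Plate: 200 × 40, A = 8 000 mm², x = 100 mm, Ī = 26 666 667 mm⁴.
Hole 1 (subtracted): ⌀20, A = 314.1593 mm², x = 40 mm, Ī = 7853.982 mm⁴.
Hole 2 (subtracted): ⌀20, A = 314.1593 mm², x = 80 mm, Ī = 7853.982 mm⁴.
Hole 3 (subtracted): ⌀20, A = 314.1593 mm², x = 120 mm, Ī = 7853.982 mm⁴.
Hole 4 (subtracted): ⌀20, A = 314.1593 mm², x = 160 mm, Ī = 7853.982 mm⁴.
By symmetry the centroid is at mid-width, x̄ = 100 mm.
Transfer each piece to the centroidal y-axis using Ī + A·d² with d = x − 100:
  plate: d = 0 mm → contributes +26 666 667 mm⁴
  hole 1: d = -60 mm → contributes −1 138 827 mm⁴
  hole 2: d = -20 mm → contributes −133517.7 mm⁴
  hole 3: d = 20 mm → contributes −133517.7 mm⁴
  hole 4: d = 60 mm → contributes −1 138 827 mm⁴
Total I = 24 121 977 mm⁴.

Iy ≈ 2.4122 × 10⁷ mm⁴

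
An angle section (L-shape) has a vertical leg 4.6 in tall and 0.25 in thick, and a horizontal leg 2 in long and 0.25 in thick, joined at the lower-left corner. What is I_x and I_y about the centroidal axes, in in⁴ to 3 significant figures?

Treat the section as a set of non-overlapping primitives; coordinates are from the bounding-box lower-left.
Vertical leg: 0.25 × 4.6, A = 1.15 in², y = 2.3 in, Ī = 2.0278 in⁴.
Horizontal leg (remainder): 1.75 × 0.25, A = 0.4375 in², y = 0.125 in, Ī = 0.0022786 in⁴.
Centroid: ȳ = ΣA·y / ΣA = 1.7006 in.
Transfer each piece to the centroidal x-axis using Ī + A·d² with d = y − 1.7006:
  vertical leg: d = 0.59941 in → contributes +2.441 in⁴
  horizontal leg (remainder): d = -1.5756 in → contributes +1.0884 in⁴
Total I = 3.5294 in⁴.
For the y-axis: x̄ = 0.40059 in.
Repeating about the centroidal y-axis gives I_y = 0.43457 in⁴.

I_x ≈ 3.53 in⁴, I_y ≈ 0.435 in⁴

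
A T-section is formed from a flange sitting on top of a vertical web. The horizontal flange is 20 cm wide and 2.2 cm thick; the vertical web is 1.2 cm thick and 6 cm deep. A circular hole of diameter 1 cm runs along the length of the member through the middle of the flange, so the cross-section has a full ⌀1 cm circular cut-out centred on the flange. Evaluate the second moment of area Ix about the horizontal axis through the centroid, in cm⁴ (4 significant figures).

Ix ≈ 143.0 cm⁴

Decompose the section into non-overlapping parts with the origin at the bottom-left of its bounding rectangle.
Flange: 20 × 2.2, A = 44 cm², y = 7.1 cm, Ī = 17.7467 cm⁴.
Web: 1.2 × 6, A = 7.2 cm², y = 3 cm, Ī = 21.6 cm⁴.
Hole (subtracted): ⌀1, A = 0.785398 cm², y = 7.1 cm, Ī = 0.0490874 cm⁴.
Centroid: ȳ = ΣA·y / ΣA = 6.51446 cm.
Transfer each piece to the horizontal axis through the centroid using Ī + A·d² with d = y − 6.51446:
  flange: d = 0.585545 cm → contributes +32.8326 cm⁴
  web: d = -3.51446 cm → contributes +110.53 cm⁴
  hole: d = 0.585545 cm → contributes −0.318371 cm⁴
Total I = 143.044 cm⁴.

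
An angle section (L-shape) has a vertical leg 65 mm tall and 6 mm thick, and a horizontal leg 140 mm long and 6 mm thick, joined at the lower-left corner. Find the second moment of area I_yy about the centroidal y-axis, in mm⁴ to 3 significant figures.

Decompose the section into non-overlapping parts with the origin at the bottom-left of its bounding rectangle.
Vertical leg: 6 × 65, A = 390 mm², x = 3 mm, Ī = 1 170 mm⁴.
Horizontal leg (remainder): 134 × 6, A = 804 mm², x = 73 mm, Ī = 1 203 052 mm⁴.
Centroid: x̄ = ΣA·x / ΣA = 50.136 mm.
Transfer each piece to the centroidal y-axis using Ī + A·d² with d = x − 50.136:
  vertical leg: d = -47.136 mm → contributes +867 661 mm⁴
  horizontal leg (remainder): d = 22.864 mm → contributes +1 623 365 mm⁴
Total I = 2 491 026 mm⁴.

I_yy ≈ 2.49 × 10⁶ mm⁴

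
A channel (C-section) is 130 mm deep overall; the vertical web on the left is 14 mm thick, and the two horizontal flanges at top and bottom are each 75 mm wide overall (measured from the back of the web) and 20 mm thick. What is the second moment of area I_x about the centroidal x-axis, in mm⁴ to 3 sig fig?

I_x ≈ 1.00 × 10⁷ mm⁴

Decompose the section into non-overlapping parts with the origin at the bottom-left of its bounding rectangle.
Web: 14 × 130, A = 1 820 mm², y = 65 mm, Ī = 2 563 167 mm⁴.
Top flange (beyond web): 61 × 20, A = 1 220 mm², y = 120 mm, Ī = 40 667 mm⁴.
Bottom flange (beyond web): 61 × 20, A = 1 220 mm², y = 10 mm, Ī = 40 667 mm⁴.
By symmetry the centroid is at mid-height, ȳ = 65 mm.
Transfer each piece to the centroidal x-axis using Ī + A·d² with d = y − 65:
  web: d = 0 mm → contributes +2 563 167 mm⁴
  top flange (beyond web): d = 55 mm → contributes +3 731 167 mm⁴
  bottom flange (beyond web): d = -55 mm → contributes +3 731 167 mm⁴
Total I = 10 025 500 mm⁴.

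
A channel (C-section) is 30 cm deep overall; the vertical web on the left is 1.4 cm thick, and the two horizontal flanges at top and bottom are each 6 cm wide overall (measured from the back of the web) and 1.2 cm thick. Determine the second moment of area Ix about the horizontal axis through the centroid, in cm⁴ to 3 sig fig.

Ix ≈ 5440 cm⁴

Decompose the section into non-overlapping parts with the origin at the bottom-left of its bounding rectangle.
Web: 1.4 × 30, A = 42 cm², y = 15 cm, Ī = 3 150 cm⁴.
Top flange (beyond web): 4.6 × 1.2, A = 5.52 cm², y = 29.4 cm, Ī = 0.6624 cm⁴.
Bottom flange (beyond web): 4.6 × 1.2, A = 5.52 cm², y = 0.6 cm, Ī = 0.6624 cm⁴.
By symmetry the centroid is at mid-height, ȳ = 15 cm.
Transfer each piece to the horizontal axis through the centroid using Ī + A·d² with d = y − 15:
  web: d = 0 cm → contributes +3 150 cm⁴
  top flange (beyond web): d = 14.4 cm → contributes +1145.3 cm⁴
  bottom flange (beyond web): d = -14.4 cm → contributes +1145.3 cm⁴
Total I = 5440.6 cm⁴.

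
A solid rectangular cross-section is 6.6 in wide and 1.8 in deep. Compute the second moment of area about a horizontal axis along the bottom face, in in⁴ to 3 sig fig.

I_base ≈ 12.8 in⁴

The section: 6.6 × 1.8, A = 11.88 in², y = 0.9 in, Ī = 3.2076 in⁴.
Transfer it to the bottom edge using Ī + A·d² with d = y − 0:
  the section: d = 0.9 in → contributes +12.83 in⁴
Total I = 12.83 in⁴.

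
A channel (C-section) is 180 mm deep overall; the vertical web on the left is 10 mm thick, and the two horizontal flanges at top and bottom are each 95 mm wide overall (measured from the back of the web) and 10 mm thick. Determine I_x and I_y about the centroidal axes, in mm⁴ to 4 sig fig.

I_x ≈ 1.716 × 10⁷ mm⁴, I_y ≈ 3.011 × 10⁶ mm⁴

Break the section into simple shapes (no overlaps), measuring from the bottom-left corner of the bounding box.
Web: 10 × 180, A = 1 800 mm², y = 90 mm, Ī = 4 860 000 mm⁴.
Top flange (beyond web): 85 × 10, A = 850 mm², y = 175 mm, Ī = 7083.33 mm⁴.
Bottom flange (beyond web): 85 × 10, A = 850 mm², y = 5 mm, Ī = 7083.33 mm⁴.
By symmetry the centroid is at mid-height, ȳ = 90 mm.
Transfer each piece to the centroidal x-axis using Ī + A·d² with d = y − 90:
  web: d = 0 mm → contributes +4 860 000 mm⁴
  top flange (beyond web): d = 85 mm → contributes +6 148 333 mm⁴
  bottom flange (beyond web): d = -85 mm → contributes +6 148 333 mm⁴
Total I = 17 156 667 mm⁴.
For the y-axis: x̄ = 28.0714 mm.
Repeating about the centroidal y-axis gives I_y = 3 011 149 mm⁴.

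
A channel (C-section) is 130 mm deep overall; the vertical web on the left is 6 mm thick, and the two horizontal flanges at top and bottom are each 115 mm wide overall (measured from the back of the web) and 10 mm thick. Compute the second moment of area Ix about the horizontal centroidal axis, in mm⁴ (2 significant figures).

Ix ≈ 9.0 × 10⁶ mm⁴

Split into non-overlapping primitives; take the origin at the lower-left of the bounding box.
Web: 6 × 130, A = 780 mm², y = 65 mm, Ī = 1 098 500 mm⁴.
Top flange (beyond web): 109 × 10, A = 1 090 mm², y = 125 mm, Ī = 9 083 mm⁴.
Bottom flange (beyond web): 109 × 10, A = 1 090 mm², y = 5 mm, Ī = 9 083 mm⁴.
By symmetry the centroid is at mid-height, ȳ = 65 mm.
Transfer each piece to the horizontal centroidal axis using Ī + A·d² with d = y − 65:
  web: d = 0 mm → contributes +1 098 500 mm⁴
  top flange (beyond web): d = 60 mm → contributes +3 933 083 mm⁴
  bottom flange (beyond web): d = -60 mm → contributes +3 933 083 mm⁴
Total I = 8 964 667 mm⁴.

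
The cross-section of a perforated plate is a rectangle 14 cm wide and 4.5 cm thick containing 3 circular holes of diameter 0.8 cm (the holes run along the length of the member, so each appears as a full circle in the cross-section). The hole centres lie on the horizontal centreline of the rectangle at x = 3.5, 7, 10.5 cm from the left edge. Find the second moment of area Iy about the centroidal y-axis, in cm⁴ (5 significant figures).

Iy ≈ 1016.6 cm⁴

Decompose the section into non-overlapping parts with the origin at the bottom-left of its bounding rectangle.
Plate: 14 × 4.5, A = 63 cm², x = 7 cm, Ī = 1 029 cm⁴.
Hole 1 (subtracted): ⌀0.8, A = 0.5026548 cm², x = 3.5 cm, Ī = 0.02010619 cm⁴.
Hole 2 (subtracted): ⌀0.8, A = 0.5026548 cm², x = 7 cm, Ī = 0.02010619 cm⁴.
Hole 3 (subtracted): ⌀0.8, A = 0.5026548 cm², x = 10.5 cm, Ī = 0.02010619 cm⁴.
By symmetry the centroid is at mid-width, x̄ = 7 cm.
Transfer each piece to the centroidal y-axis using Ī + A·d² with d = x − 7:
  plate: d = 0 cm → contributes +1 029 cm⁴
  hole 1: d = -3.5 cm → contributes −6.177628 cm⁴
  hole 2: d = 0 cm → contributes −0.02010619 cm⁴
  hole 3: d = 3.5 cm → contributes −6.177628 cm⁴
Total I = 1016.625 cm⁴.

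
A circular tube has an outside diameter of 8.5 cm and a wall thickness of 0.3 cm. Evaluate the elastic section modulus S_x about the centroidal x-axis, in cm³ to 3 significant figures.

Split into non-overlapping primitives; take the origin at the lower-left of the bounding box.
Outer circle: ⌀8.5, A = 56.745 cm², y = 4.25 cm, Ī = 256.24 cm⁴.
Bore (subtracted): ⌀7.9, A = 49.017 cm², y = 4.25 cm, Ī = 191.2 cm⁴.
By symmetry the centroid is at mid-height, ȳ = 4.25 cm.
All pieces are centred on the centroidal x-axis, so I = ΣĪ (holes subtracted) = 65.043 cm⁴.
Extreme fibre distance c = 4.25 cm; S = I/c = 15.304 cm³.

S_x ≈ 15.3 cm³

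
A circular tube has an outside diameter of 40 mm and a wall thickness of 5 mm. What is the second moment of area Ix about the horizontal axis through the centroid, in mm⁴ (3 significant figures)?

Treat the section as a set of non-overlapping primitives; coordinates are from the bounding-box lower-left.
Outer circle: ⌀40, A = 1256.6 mm², y = 20 mm, Ī = 125 664 mm⁴.
Bore (subtracted): ⌀30, A = 706.86 mm², y = 20 mm, Ī = 39 761 mm⁴.
By symmetry the centroid is at mid-height, ȳ = 20 mm.
All pieces are centred on the horizontal axis through the centroid, so I = ΣĪ (holes subtracted) = 85 903 mm⁴.

Ix ≈ 8.59 × 10⁴ mm⁴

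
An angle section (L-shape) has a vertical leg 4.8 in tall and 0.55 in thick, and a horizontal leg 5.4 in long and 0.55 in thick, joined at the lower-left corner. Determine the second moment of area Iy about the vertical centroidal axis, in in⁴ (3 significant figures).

Iy ≈ 15.0 in⁴

Split into non-overlapping primitives; take the origin at the lower-left of the bounding box.
Vertical leg: 0.55 × 4.8, A = 2.64 in², x = 0.275 in, Ī = 0.06655 in⁴.
Horizontal leg (remainder): 4.85 × 0.55, A = 2.6675 in², x = 2.975 in, Ī = 5.2289 in⁴.
Centroid: x̄ = ΣA·x / ΣA = 1.632 in.
Transfer each piece to the vertical centroidal axis using Ī + A·d² with d = x − 1.632:
  vertical leg: d = -1.357 in → contributes +4.9279 in⁴
  horizontal leg (remainder): d = 1.343 in → contributes +10.04 in⁴
Total I = 14.968 in⁴.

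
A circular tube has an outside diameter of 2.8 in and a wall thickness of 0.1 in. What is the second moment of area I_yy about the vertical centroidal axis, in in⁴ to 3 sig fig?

Break the section into simple shapes (no overlaps), measuring from the bottom-left corner of the bounding box.
Outer circle: ⌀2.8, A = 6.1575 in², x = 1.4 in, Ī = 3.0172 in⁴.
Bore (subtracted): ⌀2.6, A = 5.3093 in², x = 1.4 in, Ī = 2.2432 in⁴.
By symmetry the centroid is at mid-width, x̄ = 1.4 in.
All pieces are centred on the vertical centroidal axis, so I = ΣĪ (holes subtracted) = 0.77401 in⁴.

I_yy ≈ 0.774 in⁴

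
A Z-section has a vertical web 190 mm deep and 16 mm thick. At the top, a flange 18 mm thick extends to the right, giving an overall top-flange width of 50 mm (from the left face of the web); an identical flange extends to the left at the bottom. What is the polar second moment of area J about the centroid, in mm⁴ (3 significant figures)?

Treat the section as a set of non-overlapping primitives; coordinates are from the bounding-box lower-left.
Web: 16 × 190, A = 3 040 mm², y = 95 mm, Ī = 9 145 333 mm⁴.
Top flange (beyond web): 34 × 18, A = 612 mm², y = 181 mm, Ī = 16 524 mm⁴.
Bottom flange (beyond web): 34 × 18, A = 612 mm², y = 9 mm, Ī = 16 524 mm⁴.
Centroid: ȳ = ΣA·y / ΣA = 95 mm.
Transfer each piece to the centroidal x-axis using Ī + A·d² with d = y − 95:
  web: d = 0 mm → contributes +9 145 333 mm⁴
  top flange (beyond web): d = 86 mm → contributes +4 542 876 mm⁴
  bottom flange (beyond web): d = -86 mm → contributes +4 542 876 mm⁴
Total I = 18 231 085 mm⁴.
For the y-axis: x̄ = 42 mm.
Repeating about the centroidal y-axis gives I_y = 947 765 mm⁴.
Polar second moment: J = I_x + I_y = 19 178 851 mm⁴.

J ≈ 1.92 × 10⁷ mm⁴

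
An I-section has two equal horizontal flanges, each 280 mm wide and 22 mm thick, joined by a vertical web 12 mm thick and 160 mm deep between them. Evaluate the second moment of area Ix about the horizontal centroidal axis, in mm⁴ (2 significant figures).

Split into non-overlapping primitives; take the origin at the lower-left of the bounding box.
Bottom flange: 280 × 22, A = 6 160 mm², y = 11 mm, Ī = 248 453 mm⁴.
Web: 12 × 160, A = 1 920 mm², y = 102 mm, Ī = 4 096 000 mm⁴.
Top flange: 280 × 22, A = 6 160 mm², y = 193 mm, Ī = 248 453 mm⁴.
By symmetry the centroid is at mid-height, ȳ = 102 mm.
Transfer each piece to the horizontal centroidal axis using Ī + A·d² with d = y − 102:
  bottom flange: d = -91 mm → contributes +51 259 413 mm⁴
  web: d = 0 mm → contributes +4 096 000 mm⁴
  top flange: d = 91 mm → contributes +51 259 413 mm⁴
Total I = 106 614 827 mm⁴.

Ix ≈ 1.1 × 10⁸ mm⁴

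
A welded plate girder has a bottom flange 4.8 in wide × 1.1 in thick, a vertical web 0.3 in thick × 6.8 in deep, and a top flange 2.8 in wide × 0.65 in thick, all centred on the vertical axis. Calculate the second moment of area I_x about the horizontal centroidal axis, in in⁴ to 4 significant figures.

I_x ≈ 94.41 in⁴

Break the section into simple shapes (no overlaps), measuring from the bottom-left corner of the bounding box.
Bottom plate: 4.8 × 1.1, A = 5.28 in², y = 0.55 in, Ī = 0.5324 in⁴.
Web plate: 0.3 × 6.8, A = 2.04 in², y = 4.5 in, Ī = 7.8608 in⁴.
Top plate: 2.8 × 0.65, A = 1.82 in², y = 8.225 in, Ī = 0.0640792 in⁴.
Centroid: ȳ = ΣA·y / ΣA = 2.9599 in.
Transfer each piece to the horizontal centroidal axis using Ī + A·d² with d = y − 2.9599:
  bottom plate: d = -2.4099 in → contributes +31.1967 in⁴
  web plate: d = 1.5401 in → contributes +12.6995 in⁴
  top plate: d = 5.2651 in → contributes +50.5168 in⁴
Total I = 94.4129 in⁴.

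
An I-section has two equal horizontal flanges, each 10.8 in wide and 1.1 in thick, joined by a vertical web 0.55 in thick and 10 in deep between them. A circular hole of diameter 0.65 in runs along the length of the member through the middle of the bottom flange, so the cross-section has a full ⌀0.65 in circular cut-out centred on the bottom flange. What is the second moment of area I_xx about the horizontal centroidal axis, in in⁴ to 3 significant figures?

Break the section into simple shapes (no overlaps), measuring from the bottom-left corner of the bounding box.
Bottom flange: 10.8 × 1.1, A = 11.88 in², y = 0.55 in, Ī = 1.1979 in⁴.
Web: 0.55 × 10, A = 5.5 in², y = 6.1 in, Ī = 45.833 in⁴.
Top flange: 10.8 × 1.1, A = 11.88 in², y = 11.65 in, Ī = 1.1979 in⁴.
Hole (subtracted): ⌀0.65, A = 0.33183 in², y = 0.55 in, Ī = 0.0087624 in⁴.
Centroid: ȳ = ΣA·y / ΣA = 6.1637 in.
Transfer each piece to the horizontal centroidal axis using Ī + A·d² with d = y − 6.1637:
  bottom flange: d = -5.6137 in → contributes +375.57 in⁴
  web: d = -0.063663 in → contributes +45.856 in⁴
  top flange: d = 5.4863 in → contributes +358.78 in⁴
  hole: d = -5.6137 in → contributes −10.466 in⁴
Total I = 769.75 in⁴.

I_xx ≈ 770 in⁴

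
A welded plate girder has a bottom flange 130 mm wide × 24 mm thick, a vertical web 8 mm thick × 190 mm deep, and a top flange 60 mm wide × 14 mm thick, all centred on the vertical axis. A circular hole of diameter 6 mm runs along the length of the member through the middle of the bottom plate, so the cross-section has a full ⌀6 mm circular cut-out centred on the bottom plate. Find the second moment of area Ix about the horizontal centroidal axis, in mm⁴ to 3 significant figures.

Ix ≈ 3.79 × 10⁷ mm⁴

Decompose the section into non-overlapping parts with the origin at the bottom-left of its bounding rectangle.
Bottom plate: 130 × 24, A = 3 120 mm², y = 12 mm, Ī = 149 760 mm⁴.
Web plate: 8 × 190, A = 1 520 mm², y = 119 mm, Ī = 4 572 667 mm⁴.
Top plate: 60 × 14, A = 840 mm², y = 221 mm, Ī = 13 720 mm⁴.
Hole (subtracted): ⌀6, A = 28.274 mm², y = 12 mm, Ī = 63.617 mm⁴.
Centroid: ȳ = ΣA·y / ΣA = 74.035 mm.
Transfer each piece to the horizontal centroidal axis using Ī + A·d² with d = y − 74.035:
  bottom plate: d = -62.035 mm → contributes +12 156 741 mm⁴
  web plate: d = 44.965 mm → contributes +7 645 825 mm⁴
  top plate: d = 146.96 mm → contributes +18 156 538 mm⁴
  hole: d = -62.035 mm → contributes −108 874 mm⁴
Total I = 37 850 230 mm⁴.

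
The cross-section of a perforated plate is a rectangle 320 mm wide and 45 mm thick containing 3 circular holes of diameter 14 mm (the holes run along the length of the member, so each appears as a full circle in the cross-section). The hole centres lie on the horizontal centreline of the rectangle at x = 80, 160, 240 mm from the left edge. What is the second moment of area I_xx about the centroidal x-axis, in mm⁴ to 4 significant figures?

I_xx ≈ 2.424 × 10⁶ mm⁴

Split into non-overlapping primitives; take the origin at the lower-left of the bounding box.
Plate: 320 × 45, A = 14 400 mm², y = 22.5 mm, Ī = 2 430 000 mm⁴.
Hole 1 (subtracted): ⌀14, A = 153.938 mm², y = 22.5 mm, Ī = 1885.74 mm⁴.
Hole 2 (subtracted): ⌀14, A = 153.938 mm², y = 22.5 mm, Ī = 1885.74 mm⁴.
Hole 3 (subtracted): ⌀14, A = 153.938 mm², y = 22.5 mm, Ī = 1885.74 mm⁴.
By symmetry the centroid is at mid-height, ȳ = 22.5 mm.
All pieces are centred on the centroidal x-axis, so I = ΣĪ (holes subtracted) = 2 424 343 mm⁴.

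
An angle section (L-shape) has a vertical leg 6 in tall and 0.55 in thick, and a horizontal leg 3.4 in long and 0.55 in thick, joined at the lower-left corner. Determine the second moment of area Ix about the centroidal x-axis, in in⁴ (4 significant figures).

Treat the section as a set of non-overlapping primitives; coordinates are from the bounding-box lower-left.
Vertical leg: 0.55 × 6, A = 3.3 in², y = 3 in, Ī = 9.9 in⁴.
Horizontal leg (remainder): 2.85 × 0.55, A = 1.5675 in², y = 0.275 in, Ī = 0.0395141 in⁴.
Centroid: ȳ = ΣA·y / ΣA = 2.12246 in.
Transfer each piece to the centroidal x-axis using Ī + A·d² with d = y − 2.12246:
  vertical leg: d = 0.877542 in → contributes +12.4413 in⁴
  horizontal leg (remainder): d = -1.84746 in → contributes +5.38955 in⁴
Total I = 17.8308 in⁴.

Ix ≈ 17.83 in⁴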